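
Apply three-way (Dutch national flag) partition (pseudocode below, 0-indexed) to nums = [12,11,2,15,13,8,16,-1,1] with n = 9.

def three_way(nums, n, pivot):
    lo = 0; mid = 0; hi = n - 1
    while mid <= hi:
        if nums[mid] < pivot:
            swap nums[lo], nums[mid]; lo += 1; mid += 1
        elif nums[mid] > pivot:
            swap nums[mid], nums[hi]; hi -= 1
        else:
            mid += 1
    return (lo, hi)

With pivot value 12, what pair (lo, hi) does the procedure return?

(5, 5)

lo=0 mid=0 hi=8
12=12: mid=1
11<12: swap(0,1), lo=1 mid=2 ⇒ [11,12,2,15,13,8,16,-1,1]
2<12: swap(1,2), lo=2 mid=3 ⇒ [11,2,12,15,13,8,16,-1,1]
15>12: swap(3,8), hi=7 ⇒ [11,2,12,1,13,8,16,-1,15]
1<12: swap(2,3), lo=3 mid=4 ⇒ [11,2,1,12,13,8,16,-1,15]
13>12: swap(4,7), hi=6 ⇒ [11,2,1,12,-1,8,16,13,15]
-1<12: swap(3,4), lo=4 mid=5 ⇒ [11,2,1,-1,12,8,16,13,15]
8<12: swap(4,5), lo=5 mid=6 ⇒ [11,2,1,-1,8,12,16,13,15]
16>12: swap(6,6), hi=5 ⇒ [11,2,1,-1,8,12,16,13,15]
done. lo=5 hi=5; nums=[11,2,1,-1,8,12,16,13,15]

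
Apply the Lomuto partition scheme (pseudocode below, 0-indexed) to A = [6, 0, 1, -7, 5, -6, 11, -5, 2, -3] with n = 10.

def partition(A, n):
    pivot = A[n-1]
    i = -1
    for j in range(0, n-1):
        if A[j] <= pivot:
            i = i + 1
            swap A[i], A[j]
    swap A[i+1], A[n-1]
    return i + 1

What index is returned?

pivot=-3, i=-1
j=0: 6>-3, skip
j=1: 0>-3, skip
j=2: 1>-3, skip
j=3: -7≤-3, i=0, swap(0,3) ⇒ [-7, 0, 1, 6, 5, -6, 11, -5, 2, -3]
j=4: 5>-3, skip
j=5: -6≤-3, i=1, swap(1,5) ⇒ [-7, -6, 1, 6, 5, 0, 11, -5, 2, -3]
j=6: 11>-3, skip
j=7: -5≤-3, i=2, swap(2,7) ⇒ [-7, -6, -5, 6, 5, 0, 11, 1, 2, -3]
j=8: 2>-3, skip
swap(3,9) ⇒ [-7, -6, -5, -3, 5, 0, 11, 1, 2, 6]; return 3

3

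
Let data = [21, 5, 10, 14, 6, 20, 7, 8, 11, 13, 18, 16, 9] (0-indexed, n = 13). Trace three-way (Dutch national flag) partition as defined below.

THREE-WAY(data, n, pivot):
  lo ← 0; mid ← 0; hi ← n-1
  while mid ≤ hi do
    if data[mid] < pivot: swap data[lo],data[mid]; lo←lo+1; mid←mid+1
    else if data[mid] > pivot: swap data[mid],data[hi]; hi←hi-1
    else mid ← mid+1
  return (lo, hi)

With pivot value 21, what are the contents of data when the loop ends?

pivot = 21; lo=0, mid=0, hi=12
data[mid]=21=21: mid=1
data[mid]=5<21: swap data[0],data[1]; lo=1,mid=2 → [5, 21, 10, 14, 6, 20, 7, 8, 11, 13, 18, 16, 9]
data[mid]=10<21: swap data[1],data[2]; lo=2,mid=3 → [5, 10, 21, 14, 6, 20, 7, 8, 11, 13, 18, 16, 9]
data[mid]=14<21: swap data[2],data[3]; lo=3,mid=4 → [5, 10, 14, 21, 6, 20, 7, 8, 11, 13, 18, 16, 9]
data[mid]=6<21: swap data[3],data[4]; lo=4,mid=5 → [5, 10, 14, 6, 21, 20, 7, 8, 11, 13, 18, 16, 9]
data[mid]=20<21: swap data[4],data[5]; lo=5,mid=6 → [5, 10, 14, 6, 20, 21, 7, 8, 11, 13, 18, 16, 9]
data[mid]=7<21: swap data[5],data[6]; lo=6,mid=7 → [5, 10, 14, 6, 20, 7, 21, 8, 11, 13, 18, 16, 9]
data[mid]=8<21: swap data[6],data[7]; lo=7,mid=8 → [5, 10, 14, 6, 20, 7, 8, 21, 11, 13, 18, 16, 9]
data[mid]=11<21: swap data[7],data[8]; lo=8,mid=9 → [5, 10, 14, 6, 20, 7, 8, 11, 21, 13, 18, 16, 9]
data[mid]=13<21: swap data[8],data[9]; lo=9,mid=10 → [5, 10, 14, 6, 20, 7, 8, 11, 13, 21, 18, 16, 9]
data[mid]=18<21: swap data[9],data[10]; lo=10,mid=11 → [5, 10, 14, 6, 20, 7, 8, 11, 13, 18, 21, 16, 9]
data[mid]=16<21: swap data[10],data[11]; lo=11,mid=12 → [5, 10, 14, 6, 20, 7, 8, 11, 13, 18, 16, 21, 9]
data[mid]=9<21: swap data[11],data[12]; lo=12,mid=13 → [5, 10, 14, 6, 20, 7, 8, 11, 13, 18, 16, 9, 21]
end: lo=12, hi=12; data = [5, 10, 14, 6, 20, 7, 8, 11, 13, 18, 16, 9, 21]

[5, 10, 14, 6, 20, 7, 8, 11, 13, 18, 16, 9, 21]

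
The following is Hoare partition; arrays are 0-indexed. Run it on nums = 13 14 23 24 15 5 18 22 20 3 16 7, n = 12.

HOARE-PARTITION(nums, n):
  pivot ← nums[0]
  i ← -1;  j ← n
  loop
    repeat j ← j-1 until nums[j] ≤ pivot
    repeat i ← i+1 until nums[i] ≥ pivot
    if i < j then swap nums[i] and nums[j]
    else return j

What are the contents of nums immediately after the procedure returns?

pivot=13
j stops at 11 (7), i stops at 0 (13); swap ⇒ 7 14 23 24 15 5 18 22 20 3 16 13
j stops at 9 (3), i stops at 1 (14); swap ⇒ 7 3 23 24 15 5 18 22 20 14 16 13
j stops at 5 (5), i stops at 2 (23); swap ⇒ 7 3 5 24 15 23 18 22 20 14 16 13
j stops at 2, i stops at 3; i≥j ⇒ return 2. nums=7 3 5 24 15 23 18 22 20 14 16 13

7 3 5 24 15 23 18 22 20 14 16 13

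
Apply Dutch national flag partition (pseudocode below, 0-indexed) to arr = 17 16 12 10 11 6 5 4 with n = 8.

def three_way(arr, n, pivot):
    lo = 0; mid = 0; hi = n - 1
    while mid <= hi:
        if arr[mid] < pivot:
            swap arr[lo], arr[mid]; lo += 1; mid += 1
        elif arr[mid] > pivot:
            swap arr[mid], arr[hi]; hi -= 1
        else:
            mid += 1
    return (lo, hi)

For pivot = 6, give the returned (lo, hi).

(2, 2)

lo=0 mid=0 hi=7
17>6: swap(0,7), hi=6 ⇒ 4 16 12 10 11 6 5 17
4<6: swap(0,0), lo=1 mid=1 ⇒ 4 16 12 10 11 6 5 17
16>6: swap(1,6), hi=5 ⇒ 4 5 12 10 11 6 16 17
5<6: swap(1,1), lo=2 mid=2 ⇒ 4 5 12 10 11 6 16 17
12>6: swap(2,5), hi=4 ⇒ 4 5 6 10 11 12 16 17
6=6: mid=3
10>6: swap(3,4), hi=3 ⇒ 4 5 6 11 10 12 16 17
11>6: swap(3,3), hi=2 ⇒ 4 5 6 11 10 12 16 17
done. lo=2 hi=2; arr=4 5 6 11 10 12 16 17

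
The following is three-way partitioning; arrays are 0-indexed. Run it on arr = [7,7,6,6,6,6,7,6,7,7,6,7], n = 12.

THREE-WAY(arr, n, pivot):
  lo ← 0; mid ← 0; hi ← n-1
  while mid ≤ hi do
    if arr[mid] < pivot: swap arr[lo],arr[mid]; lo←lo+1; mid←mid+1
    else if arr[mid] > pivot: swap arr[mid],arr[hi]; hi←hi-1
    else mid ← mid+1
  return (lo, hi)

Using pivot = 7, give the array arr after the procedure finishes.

[6,6,6,6,6,6,7,7,7,7,7,7]

lo=0 mid=0 hi=11
7=7: mid=1
7=7: mid=2
6<7: swap(0,2), lo=1 mid=3 ⇒ [6,7,7,6,6,6,7,6,7,7,6,7]
6<7: swap(1,3), lo=2 mid=4 ⇒ [6,6,7,7,6,6,7,6,7,7,6,7]
6<7: swap(2,4), lo=3 mid=5 ⇒ [6,6,6,7,7,6,7,6,7,7,6,7]
6<7: swap(3,5), lo=4 mid=6 ⇒ [6,6,6,6,7,7,7,6,7,7,6,7]
7=7: mid=7
6<7: swap(4,7), lo=5 mid=8 ⇒ [6,6,6,6,6,7,7,7,7,7,6,7]
7=7: mid=9
7=7: mid=10
6<7: swap(5,10), lo=6 mid=11 ⇒ [6,6,6,6,6,6,7,7,7,7,7,7]
7=7: mid=12
done. lo=6 hi=11; arr=[6,6,6,6,6,6,7,7,7,7,7,7]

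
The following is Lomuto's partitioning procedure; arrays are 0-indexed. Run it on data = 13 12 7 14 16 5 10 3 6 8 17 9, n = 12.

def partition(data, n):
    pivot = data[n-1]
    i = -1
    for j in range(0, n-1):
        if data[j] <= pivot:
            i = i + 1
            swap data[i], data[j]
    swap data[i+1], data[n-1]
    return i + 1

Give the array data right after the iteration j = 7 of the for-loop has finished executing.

pivot = data[11] = 9; i = -1
j=0: data[0]=13 > 9 → no swap
j=1: data[1]=12 > 9 → no swap
j=2: data[2]=7 ≤ 9 → i=0, swap data[0],data[2] → 7 12 13 14 16 5 10 3 6 8 17 9
j=3: data[3]=14 > 9 → no swap
j=4: data[4]=16 > 9 → no swap
j=5: data[5]=5 ≤ 9 → i=1, swap data[1],data[5] → 7 5 13 14 16 12 10 3 6 8 17 9
j=6: data[6]=10 > 9 → no swap
j=7: data[7]=3 ≤ 9 → i=2, swap data[2],data[7] → 7 5 3 14 16 12 10 13 6 8 17 9
(after j=7) data = 7 5 3 14 16 12 10 13 6 8 17 9

7 5 3 14 16 12 10 13 6 8 17 9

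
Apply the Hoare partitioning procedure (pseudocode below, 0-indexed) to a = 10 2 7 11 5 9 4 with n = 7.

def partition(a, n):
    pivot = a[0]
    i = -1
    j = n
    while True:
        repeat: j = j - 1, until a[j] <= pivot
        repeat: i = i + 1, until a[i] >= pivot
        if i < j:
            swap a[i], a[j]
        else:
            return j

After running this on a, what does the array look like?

4 2 7 9 5 11 10

pivot=10
j stops at 6 (4), i stops at 0 (10); swap ⇒ 4 2 7 11 5 9 10
j stops at 5 (9), i stops at 3 (11); swap ⇒ 4 2 7 9 5 11 10
j stops at 4, i stops at 5; i≥j ⇒ return 4. a=4 2 7 9 5 11 10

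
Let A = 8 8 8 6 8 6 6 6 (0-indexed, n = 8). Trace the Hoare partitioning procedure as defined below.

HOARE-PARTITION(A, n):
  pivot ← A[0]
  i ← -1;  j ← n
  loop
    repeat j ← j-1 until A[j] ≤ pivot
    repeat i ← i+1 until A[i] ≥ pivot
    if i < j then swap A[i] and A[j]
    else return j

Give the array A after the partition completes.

6 6 6 6 8 8 8 8

pivot=8
j stops at 7 (6), i stops at 0 (8); swap ⇒ 6 8 8 6 8 6 6 8
j stops at 6 (6), i stops at 1 (8); swap ⇒ 6 6 8 6 8 6 8 8
j stops at 5 (6), i stops at 2 (8); swap ⇒ 6 6 6 6 8 8 8 8
j stops at 4, i stops at 4; i≥j ⇒ return 4. A=6 6 6 6 8 8 8 8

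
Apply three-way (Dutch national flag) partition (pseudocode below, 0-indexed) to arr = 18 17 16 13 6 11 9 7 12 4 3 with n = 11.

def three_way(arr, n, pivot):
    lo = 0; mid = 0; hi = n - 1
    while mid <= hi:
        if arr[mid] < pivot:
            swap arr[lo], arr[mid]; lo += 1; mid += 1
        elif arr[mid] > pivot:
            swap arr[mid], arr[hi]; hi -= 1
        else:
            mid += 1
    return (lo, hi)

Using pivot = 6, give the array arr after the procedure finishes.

3 4 6 13 11 9 7 12 16 17 18

pivot = 6; lo=0, mid=0, hi=10
arr[mid]=18>6: swap arr[0],arr[10]; hi=9 → 3 17 16 13 6 11 9 7 12 4 18
arr[mid]=3<6: swap arr[0],arr[0]; lo=1,mid=1 → 3 17 16 13 6 11 9 7 12 4 18
arr[mid]=17>6: swap arr[1],arr[9]; hi=8 → 3 4 16 13 6 11 9 7 12 17 18
arr[mid]=4<6: swap arr[1],arr[1]; lo=2,mid=2 → 3 4 16 13 6 11 9 7 12 17 18
arr[mid]=16>6: swap arr[2],arr[8]; hi=7 → 3 4 12 13 6 11 9 7 16 17 18
arr[mid]=12>6: swap arr[2],arr[7]; hi=6 → 3 4 7 13 6 11 9 12 16 17 18
arr[mid]=7>6: swap arr[2],arr[6]; hi=5 → 3 4 9 13 6 11 7 12 16 17 18
arr[mid]=9>6: swap arr[2],arr[5]; hi=4 → 3 4 11 13 6 9 7 12 16 17 18
arr[mid]=11>6: swap arr[2],arr[4]; hi=3 → 3 4 6 13 11 9 7 12 16 17 18
arr[mid]=6=6: mid=3
arr[mid]=13>6: swap arr[3],arr[3]; hi=2 → 3 4 6 13 11 9 7 12 16 17 18
end: lo=2, hi=2; arr = 3 4 6 13 11 9 7 12 16 17 18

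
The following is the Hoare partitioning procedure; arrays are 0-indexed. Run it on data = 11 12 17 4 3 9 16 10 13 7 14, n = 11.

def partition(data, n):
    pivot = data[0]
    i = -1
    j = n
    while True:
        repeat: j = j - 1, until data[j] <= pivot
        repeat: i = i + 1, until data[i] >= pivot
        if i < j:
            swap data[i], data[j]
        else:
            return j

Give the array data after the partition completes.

pivot=11
j stops at 9 (7), i stops at 0 (11); swap ⇒ 7 12 17 4 3 9 16 10 13 11 14
j stops at 7 (10), i stops at 1 (12); swap ⇒ 7 10 17 4 3 9 16 12 13 11 14
j stops at 5 (9), i stops at 2 (17); swap ⇒ 7 10 9 4 3 17 16 12 13 11 14
j stops at 4, i stops at 5; i≥j ⇒ return 4. data=7 10 9 4 3 17 16 12 13 11 14

7 10 9 4 3 17 16 12 13 11 14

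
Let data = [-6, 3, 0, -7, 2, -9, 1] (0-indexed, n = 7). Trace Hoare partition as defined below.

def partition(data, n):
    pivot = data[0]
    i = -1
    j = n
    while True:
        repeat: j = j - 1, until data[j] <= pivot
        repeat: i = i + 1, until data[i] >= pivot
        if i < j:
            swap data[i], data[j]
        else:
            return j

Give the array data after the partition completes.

[-9, -7, 0, 3, 2, -6, 1]

pivot = data[0] = -6; i = -1, j = 7
j→5 (data[5]=-9≤-6), i→0 (data[0]=-6≥-6); i<j, swap → [-9, 3, 0, -7, 2, -6, 1]
j→3 (data[3]=-7≤-6), i→1 (data[1]=3≥-6); i<j, swap → [-9, -7, 0, 3, 2, -6, 1]
j→1, i→2; i≥j, return j=1. data = [-9, -7, 0, 3, 2, -6, 1]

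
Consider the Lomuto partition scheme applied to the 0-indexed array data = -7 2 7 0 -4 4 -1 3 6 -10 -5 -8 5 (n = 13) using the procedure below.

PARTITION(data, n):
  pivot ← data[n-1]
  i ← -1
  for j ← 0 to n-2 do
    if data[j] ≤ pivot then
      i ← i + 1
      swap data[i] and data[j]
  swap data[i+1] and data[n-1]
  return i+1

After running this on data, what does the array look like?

pivot = data[12] = 5; i = -1
j=0: data[0]=-7 ≤ 5 → i=0, swap data[0],data[0] (no change) → -7 2 7 0 -4 4 -1 3 6 -10 -5 -8 5
j=1: data[1]=2 ≤ 5 → i=1, swap data[1],data[1] (no change) → -7 2 7 0 -4 4 -1 3 6 -10 -5 -8 5
j=2: data[2]=7 > 5 → no swap
j=3: data[3]=0 ≤ 5 → i=2, swap data[2],data[3] → -7 2 0 7 -4 4 -1 3 6 -10 -5 -8 5
j=4: data[4]=-4 ≤ 5 → i=3, swap data[3],data[4] → -7 2 0 -4 7 4 -1 3 6 -10 -5 -8 5
j=5: data[5]=4 ≤ 5 → i=4, swap data[4],data[5] → -7 2 0 -4 4 7 -1 3 6 -10 -5 -8 5
j=6: data[6]=-1 ≤ 5 → i=5, swap data[5],data[6] → -7 2 0 -4 4 -1 7 3 6 -10 -5 -8 5
j=7: data[7]=3 ≤ 5 → i=6, swap data[6],data[7] → -7 2 0 -4 4 -1 3 7 6 -10 -5 -8 5
j=8: data[8]=6 > 5 → no swap
j=9: data[9]=-10 ≤ 5 → i=7, swap data[7],data[9] → -7 2 0 -4 4 -1 3 -10 6 7 -5 -8 5
j=10: data[10]=-5 ≤ 5 → i=8, swap data[8],data[10] → -7 2 0 -4 4 -1 3 -10 -5 7 6 -8 5
j=11: data[11]=-8 ≤ 5 → i=9, swap data[9],data[11] → -7 2 0 -4 4 -1 3 -10 -5 -8 6 7 5
final swap data[10],data[12] → -7 2 0 -4 4 -1 3 -10 -5 -8 5 7 6; return 10

-7 2 0 -4 4 -1 3 -10 -5 -8 5 7 6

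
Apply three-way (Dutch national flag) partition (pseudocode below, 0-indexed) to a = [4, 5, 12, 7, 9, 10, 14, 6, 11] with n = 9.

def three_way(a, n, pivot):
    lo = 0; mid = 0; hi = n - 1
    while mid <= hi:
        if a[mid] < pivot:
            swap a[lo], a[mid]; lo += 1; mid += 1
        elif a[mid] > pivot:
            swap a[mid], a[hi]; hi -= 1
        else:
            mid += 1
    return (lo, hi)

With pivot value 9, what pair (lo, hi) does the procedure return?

(4, 4)

lo=0 mid=0 hi=8
4<9: swap(0,0), lo=1 mid=1 ⇒ [4, 5, 12, 7, 9, 10, 14, 6, 11]
5<9: swap(1,1), lo=2 mid=2 ⇒ [4, 5, 12, 7, 9, 10, 14, 6, 11]
12>9: swap(2,8), hi=7 ⇒ [4, 5, 11, 7, 9, 10, 14, 6, 12]
11>9: swap(2,7), hi=6 ⇒ [4, 5, 6, 7, 9, 10, 14, 11, 12]
6<9: swap(2,2), lo=3 mid=3 ⇒ [4, 5, 6, 7, 9, 10, 14, 11, 12]
7<9: swap(3,3), lo=4 mid=4 ⇒ [4, 5, 6, 7, 9, 10, 14, 11, 12]
9=9: mid=5
10>9: swap(5,6), hi=5 ⇒ [4, 5, 6, 7, 9, 14, 10, 11, 12]
14>9: swap(5,5), hi=4 ⇒ [4, 5, 6, 7, 9, 14, 10, 11, 12]
done. lo=4 hi=4; a=[4, 5, 6, 7, 9, 14, 10, 11, 12]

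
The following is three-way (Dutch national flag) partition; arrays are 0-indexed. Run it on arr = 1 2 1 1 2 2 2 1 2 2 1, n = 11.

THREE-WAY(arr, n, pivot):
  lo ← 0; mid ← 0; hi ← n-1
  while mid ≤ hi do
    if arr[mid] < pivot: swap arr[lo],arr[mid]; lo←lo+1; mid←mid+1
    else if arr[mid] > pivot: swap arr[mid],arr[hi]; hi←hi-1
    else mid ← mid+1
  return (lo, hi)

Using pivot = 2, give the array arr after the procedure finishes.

1 1 1 1 1 2 2 2 2 2 2

lo=0 mid=0 hi=10
1<2: swap(0,0), lo=1 mid=1 ⇒ 1 2 1 1 2 2 2 1 2 2 1
2=2: mid=2
1<2: swap(1,2), lo=2 mid=3 ⇒ 1 1 2 1 2 2 2 1 2 2 1
1<2: swap(2,3), lo=3 mid=4 ⇒ 1 1 1 2 2 2 2 1 2 2 1
2=2: mid=5
2=2: mid=6
2=2: mid=7
1<2: swap(3,7), lo=4 mid=8 ⇒ 1 1 1 1 2 2 2 2 2 2 1
2=2: mid=9
2=2: mid=10
1<2: swap(4,10), lo=5 mid=11 ⇒ 1 1 1 1 1 2 2 2 2 2 2
done. lo=5 hi=10; arr=1 1 1 1 1 2 2 2 2 2 2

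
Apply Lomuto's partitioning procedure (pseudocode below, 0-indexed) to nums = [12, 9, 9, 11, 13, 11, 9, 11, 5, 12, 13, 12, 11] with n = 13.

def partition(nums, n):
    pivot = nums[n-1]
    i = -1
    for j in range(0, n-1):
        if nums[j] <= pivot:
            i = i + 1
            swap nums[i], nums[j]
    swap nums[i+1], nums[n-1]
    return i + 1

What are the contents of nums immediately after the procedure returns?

pivot=11, i=-1
j=0: 12>11, skip
j=1: 9≤11, i=0, swap(0,1) ⇒ [9, 12, 9, 11, 13, 11, 9, 11, 5, 12, 13, 12, 11]
j=2: 9≤11, i=1, swap(1,2) ⇒ [9, 9, 12, 11, 13, 11, 9, 11, 5, 12, 13, 12, 11]
j=3: 11≤11, i=2, swap(2,3) ⇒ [9, 9, 11, 12, 13, 11, 9, 11, 5, 12, 13, 12, 11]
j=4: 13>11, skip
j=5: 11≤11, i=3, swap(3,5) ⇒ [9, 9, 11, 11, 13, 12, 9, 11, 5, 12, 13, 12, 11]
j=6: 9≤11, i=4, swap(4,6) ⇒ [9, 9, 11, 11, 9, 12, 13, 11, 5, 12, 13, 12, 11]
j=7: 11≤11, i=5, swap(5,7) ⇒ [9, 9, 11, 11, 9, 11, 13, 12, 5, 12, 13, 12, 11]
j=8: 5≤11, i=6, swap(6,8) ⇒ [9, 9, 11, 11, 9, 11, 5, 12, 13, 12, 13, 12, 11]
j=9: 12>11, skip
j=10: 13>11, skip
j=11: 12>11, skip
swap(7,12) ⇒ [9, 9, 11, 11, 9, 11, 5, 11, 13, 12, 13, 12, 12]; return 7

[9, 9, 11, 11, 9, 11, 5, 11, 13, 12, 13, 12, 12]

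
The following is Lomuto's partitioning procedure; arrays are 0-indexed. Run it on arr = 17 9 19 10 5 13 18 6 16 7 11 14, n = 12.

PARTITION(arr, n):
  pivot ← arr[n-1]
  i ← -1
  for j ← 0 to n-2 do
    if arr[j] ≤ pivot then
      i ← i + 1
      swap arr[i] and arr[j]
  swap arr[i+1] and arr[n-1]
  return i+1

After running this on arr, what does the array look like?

pivot=14, i=-1
j=0: 17>14, skip
j=1: 9≤14, i=0, swap(0,1) ⇒ 9 17 19 10 5 13 18 6 16 7 11 14
j=2: 19>14, skip
j=3: 10≤14, i=1, swap(1,3) ⇒ 9 10 19 17 5 13 18 6 16 7 11 14
j=4: 5≤14, i=2, swap(2,4) ⇒ 9 10 5 17 19 13 18 6 16 7 11 14
j=5: 13≤14, i=3, swap(3,5) ⇒ 9 10 5 13 19 17 18 6 16 7 11 14
j=6: 18>14, skip
j=7: 6≤14, i=4, swap(4,7) ⇒ 9 10 5 13 6 17 18 19 16 7 11 14
j=8: 16>14, skip
j=9: 7≤14, i=5, swap(5,9) ⇒ 9 10 5 13 6 7 18 19 16 17 11 14
j=10: 11≤14, i=6, swap(6,10) ⇒ 9 10 5 13 6 7 11 19 16 17 18 14
swap(7,11) ⇒ 9 10 5 13 6 7 11 14 16 17 18 19; return 7

9 10 5 13 6 7 11 14 16 17 18 19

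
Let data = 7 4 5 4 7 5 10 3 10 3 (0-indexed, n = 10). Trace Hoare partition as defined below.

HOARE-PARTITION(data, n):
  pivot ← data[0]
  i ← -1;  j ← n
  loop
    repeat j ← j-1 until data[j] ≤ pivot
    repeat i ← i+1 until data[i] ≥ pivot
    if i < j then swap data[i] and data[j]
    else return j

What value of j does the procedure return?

pivot = data[0] = 7; i = -1, j = 10
j→9 (data[9]=3≤7), i→0 (data[0]=7≥7); i<j, swap → 3 4 5 4 7 5 10 3 10 7
j→7 (data[7]=3≤7), i→4 (data[4]=7≥7); i<j, swap → 3 4 5 4 3 5 10 7 10 7
j→5, i→6; i≥j, return j=5. data = 3 4 5 4 3 5 10 7 10 7

5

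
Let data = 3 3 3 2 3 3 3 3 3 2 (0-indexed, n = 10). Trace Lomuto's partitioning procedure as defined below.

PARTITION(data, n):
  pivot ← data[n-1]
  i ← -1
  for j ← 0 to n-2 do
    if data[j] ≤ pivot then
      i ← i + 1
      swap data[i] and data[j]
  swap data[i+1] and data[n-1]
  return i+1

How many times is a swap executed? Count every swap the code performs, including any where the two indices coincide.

2

pivot = data[9] = 2; i = -1
j=0: data[0]=3 > 2 → no swap
j=1: data[1]=3 > 2 → no swap
j=2: data[2]=3 > 2 → no swap
j=3: data[3]=2 ≤ 2 → i=0, swap data[0],data[3] → 2 3 3 3 3 3 3 3 3 2
j=4: data[4]=3 > 2 → no swap
j=5: data[5]=3 > 2 → no swap
j=6: data[6]=3 > 2 → no swap
j=7: data[7]=3 > 2 → no swap
j=8: data[8]=3 > 2 → no swap
final swap data[1],data[9] → 2 2 3 3 3 3 3 3 3 3; return 1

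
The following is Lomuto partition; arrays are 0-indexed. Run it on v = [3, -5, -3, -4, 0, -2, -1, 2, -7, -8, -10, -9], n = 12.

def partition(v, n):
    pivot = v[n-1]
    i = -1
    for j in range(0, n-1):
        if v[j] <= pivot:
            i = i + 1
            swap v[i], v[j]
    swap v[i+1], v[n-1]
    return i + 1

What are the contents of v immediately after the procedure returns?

pivot=-9, i=-1
j=0: 3>-9, skip
j=1: -5>-9, skip
j=2: -3>-9, skip
j=3: -4>-9, skip
j=4: 0>-9, skip
j=5: -2>-9, skip
j=6: -1>-9, skip
j=7: 2>-9, skip
j=8: -7>-9, skip
j=9: -8>-9, skip
j=10: -10≤-9, i=0, swap(0,10) ⇒ [-10, -5, -3, -4, 0, -2, -1, 2, -7, -8, 3, -9]
swap(1,11) ⇒ [-10, -9, -3, -4, 0, -2, -1, 2, -7, -8, 3, -5]; return 1

[-10, -9, -3, -4, 0, -2, -1, 2, -7, -8, 3, -5]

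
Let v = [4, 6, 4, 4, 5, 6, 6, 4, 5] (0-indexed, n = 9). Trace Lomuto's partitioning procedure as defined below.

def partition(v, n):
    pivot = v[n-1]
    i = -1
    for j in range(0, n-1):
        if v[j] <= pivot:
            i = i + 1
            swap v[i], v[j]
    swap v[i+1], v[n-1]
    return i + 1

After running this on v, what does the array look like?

pivot = v[8] = 5; i = -1
j=0: v[0]=4 ≤ 5 → i=0, swap v[0],v[0] (no change) → [4, 6, 4, 4, 5, 6, 6, 4, 5]
j=1: v[1]=6 > 5 → no swap
j=2: v[2]=4 ≤ 5 → i=1, swap v[1],v[2] → [4, 4, 6, 4, 5, 6, 6, 4, 5]
j=3: v[3]=4 ≤ 5 → i=2, swap v[2],v[3] → [4, 4, 4, 6, 5, 6, 6, 4, 5]
j=4: v[4]=5 ≤ 5 → i=3, swap v[3],v[4] → [4, 4, 4, 5, 6, 6, 6, 4, 5]
j=5: v[5]=6 > 5 → no swap
j=6: v[6]=6 > 5 → no swap
j=7: v[7]=4 ≤ 5 → i=4, swap v[4],v[7] → [4, 4, 4, 5, 4, 6, 6, 6, 5]
final swap v[5],v[8] → [4, 4, 4, 5, 4, 5, 6, 6, 6]; return 5

[4, 4, 4, 5, 4, 5, 6, 6, 6]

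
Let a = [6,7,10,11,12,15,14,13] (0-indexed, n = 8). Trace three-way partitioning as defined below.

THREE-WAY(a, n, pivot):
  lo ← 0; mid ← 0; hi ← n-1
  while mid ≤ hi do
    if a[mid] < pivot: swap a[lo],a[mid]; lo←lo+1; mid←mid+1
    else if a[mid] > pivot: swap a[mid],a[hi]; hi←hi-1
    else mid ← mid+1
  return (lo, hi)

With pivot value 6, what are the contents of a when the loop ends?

[6,10,11,12,15,14,13,7]

lo=0 mid=0 hi=7
6=6: mid=1
7>6: swap(1,7), hi=6 ⇒ [6,13,10,11,12,15,14,7]
13>6: swap(1,6), hi=5 ⇒ [6,14,10,11,12,15,13,7]
14>6: swap(1,5), hi=4 ⇒ [6,15,10,11,12,14,13,7]
15>6: swap(1,4), hi=3 ⇒ [6,12,10,11,15,14,13,7]
12>6: swap(1,3), hi=2 ⇒ [6,11,10,12,15,14,13,7]
11>6: swap(1,2), hi=1 ⇒ [6,10,11,12,15,14,13,7]
10>6: swap(1,1), hi=0 ⇒ [6,10,11,12,15,14,13,7]
done. lo=0 hi=0; a=[6,10,11,12,15,14,13,7]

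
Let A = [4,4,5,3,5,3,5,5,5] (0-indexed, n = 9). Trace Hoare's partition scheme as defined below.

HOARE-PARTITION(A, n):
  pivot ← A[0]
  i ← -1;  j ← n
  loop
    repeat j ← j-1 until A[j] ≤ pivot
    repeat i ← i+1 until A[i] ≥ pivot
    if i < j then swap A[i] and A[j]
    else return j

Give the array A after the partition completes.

[3,3,5,4,5,4,5,5,5]

pivot=4
j stops at 5 (3), i stops at 0 (4); swap ⇒ [3,4,5,3,5,4,5,5,5]
j stops at 3 (3), i stops at 1 (4); swap ⇒ [3,3,5,4,5,4,5,5,5]
j stops at 1, i stops at 2; i≥j ⇒ return 1. A=[3,3,5,4,5,4,5,5,5]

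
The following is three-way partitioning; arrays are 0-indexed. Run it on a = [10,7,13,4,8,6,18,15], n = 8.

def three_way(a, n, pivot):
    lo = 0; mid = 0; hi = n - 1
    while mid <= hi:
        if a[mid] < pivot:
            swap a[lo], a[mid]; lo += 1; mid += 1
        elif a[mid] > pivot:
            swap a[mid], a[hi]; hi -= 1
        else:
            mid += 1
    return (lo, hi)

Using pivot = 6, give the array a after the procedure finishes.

[4,6,13,8,7,18,15,10]

pivot = 6; lo=0, mid=0, hi=7
a[mid]=10>6: swap a[0],a[7]; hi=6 → [15,7,13,4,8,6,18,10]
a[mid]=15>6: swap a[0],a[6]; hi=5 → [18,7,13,4,8,6,15,10]
a[mid]=18>6: swap a[0],a[5]; hi=4 → [6,7,13,4,8,18,15,10]
a[mid]=6=6: mid=1
a[mid]=7>6: swap a[1],a[4]; hi=3 → [6,8,13,4,7,18,15,10]
a[mid]=8>6: swap a[1],a[3]; hi=2 → [6,4,13,8,7,18,15,10]
a[mid]=4<6: swap a[0],a[1]; lo=1,mid=2 → [4,6,13,8,7,18,15,10]
a[mid]=13>6: swap a[2],a[2]; hi=1 → [4,6,13,8,7,18,15,10]
end: lo=1, hi=1; a = [4,6,13,8,7,18,15,10]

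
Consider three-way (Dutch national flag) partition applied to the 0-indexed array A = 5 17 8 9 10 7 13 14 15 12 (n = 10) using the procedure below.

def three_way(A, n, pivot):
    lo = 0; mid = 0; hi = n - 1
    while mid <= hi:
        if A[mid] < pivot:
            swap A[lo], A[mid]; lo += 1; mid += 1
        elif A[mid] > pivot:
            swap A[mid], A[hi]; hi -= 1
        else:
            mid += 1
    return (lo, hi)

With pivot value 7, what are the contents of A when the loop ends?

5 7 9 10 8 13 14 15 12 17

pivot = 7; lo=0, mid=0, hi=9
A[mid]=5<7: swap A[0],A[0]; lo=1,mid=1 → 5 17 8 9 10 7 13 14 15 12
A[mid]=17>7: swap A[1],A[9]; hi=8 → 5 12 8 9 10 7 13 14 15 17
A[mid]=12>7: swap A[1],A[8]; hi=7 → 5 15 8 9 10 7 13 14 12 17
A[mid]=15>7: swap A[1],A[7]; hi=6 → 5 14 8 9 10 7 13 15 12 17
A[mid]=14>7: swap A[1],A[6]; hi=5 → 5 13 8 9 10 7 14 15 12 17
A[mid]=13>7: swap A[1],A[5]; hi=4 → 5 7 8 9 10 13 14 15 12 17
A[mid]=7=7: mid=2
A[mid]=8>7: swap A[2],A[4]; hi=3 → 5 7 10 9 8 13 14 15 12 17
A[mid]=10>7: swap A[2],A[3]; hi=2 → 5 7 9 10 8 13 14 15 12 17
A[mid]=9>7: swap A[2],A[2]; hi=1 → 5 7 9 10 8 13 14 15 12 17
end: lo=1, hi=1; A = 5 7 9 10 8 13 14 15 12 17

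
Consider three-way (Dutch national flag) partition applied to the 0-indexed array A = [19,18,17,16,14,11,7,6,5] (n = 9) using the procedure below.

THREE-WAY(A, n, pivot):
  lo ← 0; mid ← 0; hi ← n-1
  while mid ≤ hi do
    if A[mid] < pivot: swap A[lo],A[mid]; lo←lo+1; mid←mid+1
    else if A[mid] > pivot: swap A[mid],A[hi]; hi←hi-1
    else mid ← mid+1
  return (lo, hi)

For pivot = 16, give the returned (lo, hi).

lo=0 mid=0 hi=8
19>16: swap(0,8), hi=7 ⇒ [5,18,17,16,14,11,7,6,19]
5<16: swap(0,0), lo=1 mid=1 ⇒ [5,18,17,16,14,11,7,6,19]
18>16: swap(1,7), hi=6 ⇒ [5,6,17,16,14,11,7,18,19]
6<16: swap(1,1), lo=2 mid=2 ⇒ [5,6,17,16,14,11,7,18,19]
17>16: swap(2,6), hi=5 ⇒ [5,6,7,16,14,11,17,18,19]
7<16: swap(2,2), lo=3 mid=3 ⇒ [5,6,7,16,14,11,17,18,19]
16=16: mid=4
14<16: swap(3,4), lo=4 mid=5 ⇒ [5,6,7,14,16,11,17,18,19]
11<16: swap(4,5), lo=5 mid=6 ⇒ [5,6,7,14,11,16,17,18,19]
done. lo=5 hi=5; A=[5,6,7,14,11,16,17,18,19]

(5, 5)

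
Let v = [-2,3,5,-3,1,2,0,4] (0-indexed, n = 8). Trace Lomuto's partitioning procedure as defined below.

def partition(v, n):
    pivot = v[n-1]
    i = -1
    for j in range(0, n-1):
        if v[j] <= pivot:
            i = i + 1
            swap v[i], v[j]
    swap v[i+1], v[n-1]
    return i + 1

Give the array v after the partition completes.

[-2,3,-3,1,2,0,4,5]

pivot = v[7] = 4; i = -1
j=0: v[0]=-2 ≤ 4 → i=0, swap v[0],v[0] (no change) → [-2,3,5,-3,1,2,0,4]
j=1: v[1]=3 ≤ 4 → i=1, swap v[1],v[1] (no change) → [-2,3,5,-3,1,2,0,4]
j=2: v[2]=5 > 4 → no swap
j=3: v[3]=-3 ≤ 4 → i=2, swap v[2],v[3] → [-2,3,-3,5,1,2,0,4]
j=4: v[4]=1 ≤ 4 → i=3, swap v[3],v[4] → [-2,3,-3,1,5,2,0,4]
j=5: v[5]=2 ≤ 4 → i=4, swap v[4],v[5] → [-2,3,-3,1,2,5,0,4]
j=6: v[6]=0 ≤ 4 → i=5, swap v[5],v[6] → [-2,3,-3,1,2,0,5,4]
final swap v[6],v[7] → [-2,3,-3,1,2,0,4,5]; return 6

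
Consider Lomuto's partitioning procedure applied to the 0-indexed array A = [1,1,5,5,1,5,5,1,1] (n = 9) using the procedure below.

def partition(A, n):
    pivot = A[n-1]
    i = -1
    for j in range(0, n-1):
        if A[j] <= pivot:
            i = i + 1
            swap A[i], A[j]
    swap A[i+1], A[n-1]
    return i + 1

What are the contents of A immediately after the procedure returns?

pivot=1, i=-1
j=0: 1≤1, i=0, swap(0,0) ⇒ [1,1,5,5,1,5,5,1,1]
j=1: 1≤1, i=1, swap(1,1) ⇒ [1,1,5,5,1,5,5,1,1]
j=2: 5>1, skip
j=3: 5>1, skip
j=4: 1≤1, i=2, swap(2,4) ⇒ [1,1,1,5,5,5,5,1,1]
j=5: 5>1, skip
j=6: 5>1, skip
j=7: 1≤1, i=3, swap(3,7) ⇒ [1,1,1,1,5,5,5,5,1]
swap(4,8) ⇒ [1,1,1,1,1,5,5,5,5]; return 4

[1,1,1,1,1,5,5,5,5]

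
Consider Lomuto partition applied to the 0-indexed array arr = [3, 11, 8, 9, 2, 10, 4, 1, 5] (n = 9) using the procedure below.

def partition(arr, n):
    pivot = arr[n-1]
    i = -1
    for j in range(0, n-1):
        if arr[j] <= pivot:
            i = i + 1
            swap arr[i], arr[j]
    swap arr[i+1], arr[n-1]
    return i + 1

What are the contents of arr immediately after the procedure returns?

pivot = arr[8] = 5; i = -1
j=0: arr[0]=3 ≤ 5 → i=0, swap arr[0],arr[0] (no change) → [3, 11, 8, 9, 2, 10, 4, 1, 5]
j=1: arr[1]=11 > 5 → no swap
j=2: arr[2]=8 > 5 → no swap
j=3: arr[3]=9 > 5 → no swap
j=4: arr[4]=2 ≤ 5 → i=1, swap arr[1],arr[4] → [3, 2, 8, 9, 11, 10, 4, 1, 5]
j=5: arr[5]=10 > 5 → no swap
j=6: arr[6]=4 ≤ 5 → i=2, swap arr[2],arr[6] → [3, 2, 4, 9, 11, 10, 8, 1, 5]
j=7: arr[7]=1 ≤ 5 → i=3, swap arr[3],arr[7] → [3, 2, 4, 1, 11, 10, 8, 9, 5]
final swap arr[4],arr[8] → [3, 2, 4, 1, 5, 10, 8, 9, 11]; return 4

[3, 2, 4, 1, 5, 10, 8, 9, 11]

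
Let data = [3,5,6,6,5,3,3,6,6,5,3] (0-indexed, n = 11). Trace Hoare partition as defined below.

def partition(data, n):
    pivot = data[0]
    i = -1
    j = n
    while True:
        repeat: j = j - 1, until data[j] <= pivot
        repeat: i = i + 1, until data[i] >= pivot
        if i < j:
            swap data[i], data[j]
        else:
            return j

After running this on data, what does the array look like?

pivot = data[0] = 3; i = -1, j = 11
j→10 (data[10]=3≤3), i→0 (data[0]=3≥3); i<j, swap → [3,5,6,6,5,3,3,6,6,5,3]
j→6 (data[6]=3≤3), i→1 (data[1]=5≥3); i<j, swap → [3,3,6,6,5,3,5,6,6,5,3]
j→5 (data[5]=3≤3), i→2 (data[2]=6≥3); i<j, swap → [3,3,3,6,5,6,5,6,6,5,3]
j→2, i→3; i≥j, return j=2. data = [3,3,3,6,5,6,5,6,6,5,3]

[3,3,3,6,5,6,5,6,6,5,3]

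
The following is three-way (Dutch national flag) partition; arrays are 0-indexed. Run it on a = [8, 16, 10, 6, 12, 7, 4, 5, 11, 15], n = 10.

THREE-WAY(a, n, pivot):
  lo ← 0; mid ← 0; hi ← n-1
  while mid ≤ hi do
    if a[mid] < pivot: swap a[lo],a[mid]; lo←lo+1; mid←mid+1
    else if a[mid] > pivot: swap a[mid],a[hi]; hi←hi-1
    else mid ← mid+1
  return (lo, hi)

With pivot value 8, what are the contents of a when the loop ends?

[5, 4, 6, 7, 8, 12, 10, 11, 15, 16]

pivot = 8; lo=0, mid=0, hi=9
a[mid]=8=8: mid=1
a[mid]=16>8: swap a[1],a[9]; hi=8 → [8, 15, 10, 6, 12, 7, 4, 5, 11, 16]
a[mid]=15>8: swap a[1],a[8]; hi=7 → [8, 11, 10, 6, 12, 7, 4, 5, 15, 16]
a[mid]=11>8: swap a[1],a[7]; hi=6 → [8, 5, 10, 6, 12, 7, 4, 11, 15, 16]
a[mid]=5<8: swap a[0],a[1]; lo=1,mid=2 → [5, 8, 10, 6, 12, 7, 4, 11, 15, 16]
a[mid]=10>8: swap a[2],a[6]; hi=5 → [5, 8, 4, 6, 12, 7, 10, 11, 15, 16]
a[mid]=4<8: swap a[1],a[2]; lo=2,mid=3 → [5, 4, 8, 6, 12, 7, 10, 11, 15, 16]
a[mid]=6<8: swap a[2],a[3]; lo=3,mid=4 → [5, 4, 6, 8, 12, 7, 10, 11, 15, 16]
a[mid]=12>8: swap a[4],a[5]; hi=4 → [5, 4, 6, 8, 7, 12, 10, 11, 15, 16]
a[mid]=7<8: swap a[3],a[4]; lo=4,mid=5 → [5, 4, 6, 7, 8, 12, 10, 11, 15, 16]
end: lo=4, hi=4; a = [5, 4, 6, 7, 8, 12, 10, 11, 15, 16]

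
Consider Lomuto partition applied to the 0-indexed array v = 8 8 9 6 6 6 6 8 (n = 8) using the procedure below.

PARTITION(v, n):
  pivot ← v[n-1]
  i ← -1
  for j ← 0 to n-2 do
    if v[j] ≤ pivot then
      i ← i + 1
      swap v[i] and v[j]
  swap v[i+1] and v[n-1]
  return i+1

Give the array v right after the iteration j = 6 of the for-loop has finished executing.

8 8 6 6 6 6 9 8

pivot=8, i=-1
j=0: 8≤8, i=0, swap(0,0) ⇒ 8 8 9 6 6 6 6 8
j=1: 8≤8, i=1, swap(1,1) ⇒ 8 8 9 6 6 6 6 8
j=2: 9>8, skip
j=3: 6≤8, i=2, swap(2,3) ⇒ 8 8 6 9 6 6 6 8
j=4: 6≤8, i=3, swap(3,4) ⇒ 8 8 6 6 9 6 6 8
j=5: 6≤8, i=4, swap(4,5) ⇒ 8 8 6 6 6 9 6 8
j=6: 6≤8, i=5, swap(5,6) ⇒ 8 8 6 6 6 6 9 8
(after j=6) v = 8 8 6 6 6 6 9 8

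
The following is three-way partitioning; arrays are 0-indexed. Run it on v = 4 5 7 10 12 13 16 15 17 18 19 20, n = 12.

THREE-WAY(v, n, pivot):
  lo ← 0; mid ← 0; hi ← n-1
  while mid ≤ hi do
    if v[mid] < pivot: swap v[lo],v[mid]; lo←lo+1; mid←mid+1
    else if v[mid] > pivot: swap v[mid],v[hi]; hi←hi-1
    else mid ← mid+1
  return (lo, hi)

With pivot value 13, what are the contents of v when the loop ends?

4 5 7 10 12 13 15 17 18 19 20 16

pivot = 13; lo=0, mid=0, hi=11
v[mid]=4<13: swap v[0],v[0]; lo=1,mid=1 → 4 5 7 10 12 13 16 15 17 18 19 20
v[mid]=5<13: swap v[1],v[1]; lo=2,mid=2 → 4 5 7 10 12 13 16 15 17 18 19 20
v[mid]=7<13: swap v[2],v[2]; lo=3,mid=3 → 4 5 7 10 12 13 16 15 17 18 19 20
v[mid]=10<13: swap v[3],v[3]; lo=4,mid=4 → 4 5 7 10 12 13 16 15 17 18 19 20
v[mid]=12<13: swap v[4],v[4]; lo=5,mid=5 → 4 5 7 10 12 13 16 15 17 18 19 20
v[mid]=13=13: mid=6
v[mid]=16>13: swap v[6],v[11]; hi=10 → 4 5 7 10 12 13 20 15 17 18 19 16
v[mid]=20>13: swap v[6],v[10]; hi=9 → 4 5 7 10 12 13 19 15 17 18 20 16
v[mid]=19>13: swap v[6],v[9]; hi=8 → 4 5 7 10 12 13 18 15 17 19 20 16
v[mid]=18>13: swap v[6],v[8]; hi=7 → 4 5 7 10 12 13 17 15 18 19 20 16
v[mid]=17>13: swap v[6],v[7]; hi=6 → 4 5 7 10 12 13 15 17 18 19 20 16
v[mid]=15>13: swap v[6],v[6]; hi=5 → 4 5 7 10 12 13 15 17 18 19 20 16
end: lo=5, hi=5; v = 4 5 7 10 12 13 15 17 18 19 20 16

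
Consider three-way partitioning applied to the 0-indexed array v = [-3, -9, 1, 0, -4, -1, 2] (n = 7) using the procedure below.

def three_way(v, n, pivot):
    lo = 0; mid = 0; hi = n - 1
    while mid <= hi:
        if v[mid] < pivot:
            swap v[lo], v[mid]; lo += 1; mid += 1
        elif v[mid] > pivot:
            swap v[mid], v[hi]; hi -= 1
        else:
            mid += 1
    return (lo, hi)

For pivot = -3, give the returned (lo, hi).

pivot = -3; lo=0, mid=0, hi=6
v[mid]=-3=-3: mid=1
v[mid]=-9<-3: swap v[0],v[1]; lo=1,mid=2 → [-9, -3, 1, 0, -4, -1, 2]
v[mid]=1>-3: swap v[2],v[6]; hi=5 → [-9, -3, 2, 0, -4, -1, 1]
v[mid]=2>-3: swap v[2],v[5]; hi=4 → [-9, -3, -1, 0, -4, 2, 1]
v[mid]=-1>-3: swap v[2],v[4]; hi=3 → [-9, -3, -4, 0, -1, 2, 1]
v[mid]=-4<-3: swap v[1],v[2]; lo=2,mid=3 → [-9, -4, -3, 0, -1, 2, 1]
v[mid]=0>-3: swap v[3],v[3]; hi=2 → [-9, -4, -3, 0, -1, 2, 1]
end: lo=2, hi=2; v = [-9, -4, -3, 0, -1, 2, 1]

(2, 2)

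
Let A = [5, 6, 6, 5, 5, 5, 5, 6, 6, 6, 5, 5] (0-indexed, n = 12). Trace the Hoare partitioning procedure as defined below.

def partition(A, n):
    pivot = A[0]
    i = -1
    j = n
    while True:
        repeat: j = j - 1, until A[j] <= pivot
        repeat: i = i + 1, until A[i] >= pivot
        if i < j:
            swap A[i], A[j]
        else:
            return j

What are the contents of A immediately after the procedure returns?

[5, 5, 5, 5, 5, 5, 6, 6, 6, 6, 6, 5]

pivot=5
j stops at 11 (5), i stops at 0 (5); swap ⇒ [5, 6, 6, 5, 5, 5, 5, 6, 6, 6, 5, 5]
j stops at 10 (5), i stops at 1 (6); swap ⇒ [5, 5, 6, 5, 5, 5, 5, 6, 6, 6, 6, 5]
j stops at 6 (5), i stops at 2 (6); swap ⇒ [5, 5, 5, 5, 5, 5, 6, 6, 6, 6, 6, 5]
j stops at 5 (5), i stops at 3 (5); swap ⇒ [5, 5, 5, 5, 5, 5, 6, 6, 6, 6, 6, 5]
j stops at 4, i stops at 4; i≥j ⇒ return 4. A=[5, 5, 5, 5, 5, 5, 6, 6, 6, 6, 6, 5]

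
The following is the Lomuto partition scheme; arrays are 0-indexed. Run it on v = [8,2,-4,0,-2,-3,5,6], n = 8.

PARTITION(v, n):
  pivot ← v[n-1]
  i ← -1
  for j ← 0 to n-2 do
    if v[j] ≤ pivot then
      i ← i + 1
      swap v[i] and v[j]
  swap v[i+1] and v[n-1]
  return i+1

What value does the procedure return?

6

pivot=6, i=-1
j=0: 8>6, skip
j=1: 2≤6, i=0, swap(0,1) ⇒ [2,8,-4,0,-2,-3,5,6]
j=2: -4≤6, i=1, swap(1,2) ⇒ [2,-4,8,0,-2,-3,5,6]
j=3: 0≤6, i=2, swap(2,3) ⇒ [2,-4,0,8,-2,-3,5,6]
j=4: -2≤6, i=3, swap(3,4) ⇒ [2,-4,0,-2,8,-3,5,6]
j=5: -3≤6, i=4, swap(4,5) ⇒ [2,-4,0,-2,-3,8,5,6]
j=6: 5≤6, i=5, swap(5,6) ⇒ [2,-4,0,-2,-3,5,8,6]
swap(6,7) ⇒ [2,-4,0,-2,-3,5,6,8]; return 6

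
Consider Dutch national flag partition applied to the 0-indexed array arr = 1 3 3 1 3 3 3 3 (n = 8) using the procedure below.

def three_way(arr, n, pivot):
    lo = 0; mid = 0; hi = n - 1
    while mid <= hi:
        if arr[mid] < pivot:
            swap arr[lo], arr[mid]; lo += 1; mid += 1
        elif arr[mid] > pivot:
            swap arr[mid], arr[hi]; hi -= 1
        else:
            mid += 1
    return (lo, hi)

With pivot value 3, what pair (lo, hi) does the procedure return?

(2, 7)

lo=0 mid=0 hi=7
1<3: swap(0,0), lo=1 mid=1 ⇒ 1 3 3 1 3 3 3 3
3=3: mid=2
3=3: mid=3
1<3: swap(1,3), lo=2 mid=4 ⇒ 1 1 3 3 3 3 3 3
3=3: mid=5
3=3: mid=6
3=3: mid=7
3=3: mid=8
done. lo=2 hi=7; arr=1 1 3 3 3 3 3 3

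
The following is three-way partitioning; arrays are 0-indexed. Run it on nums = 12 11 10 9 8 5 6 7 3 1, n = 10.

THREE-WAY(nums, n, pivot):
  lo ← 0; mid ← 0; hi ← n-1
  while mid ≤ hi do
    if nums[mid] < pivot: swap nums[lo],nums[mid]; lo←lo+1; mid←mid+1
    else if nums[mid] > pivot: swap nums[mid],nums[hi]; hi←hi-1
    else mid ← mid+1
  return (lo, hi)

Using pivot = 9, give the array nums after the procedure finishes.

1 3 7 8 5 6 9 10 11 12

lo=0 mid=0 hi=9
12>9: swap(0,9), hi=8 ⇒ 1 11 10 9 8 5 6 7 3 12
1<9: swap(0,0), lo=1 mid=1 ⇒ 1 11 10 9 8 5 6 7 3 12
11>9: swap(1,8), hi=7 ⇒ 1 3 10 9 8 5 6 7 11 12
3<9: swap(1,1), lo=2 mid=2 ⇒ 1 3 10 9 8 5 6 7 11 12
10>9: swap(2,7), hi=6 ⇒ 1 3 7 9 8 5 6 10 11 12
7<9: swap(2,2), lo=3 mid=3 ⇒ 1 3 7 9 8 5 6 10 11 12
9=9: mid=4
8<9: swap(3,4), lo=4 mid=5 ⇒ 1 3 7 8 9 5 6 10 11 12
5<9: swap(4,5), lo=5 mid=6 ⇒ 1 3 7 8 5 9 6 10 11 12
6<9: swap(5,6), lo=6 mid=7 ⇒ 1 3 7 8 5 6 9 10 11 12
done. lo=6 hi=6; nums=1 3 7 8 5 6 9 10 11 12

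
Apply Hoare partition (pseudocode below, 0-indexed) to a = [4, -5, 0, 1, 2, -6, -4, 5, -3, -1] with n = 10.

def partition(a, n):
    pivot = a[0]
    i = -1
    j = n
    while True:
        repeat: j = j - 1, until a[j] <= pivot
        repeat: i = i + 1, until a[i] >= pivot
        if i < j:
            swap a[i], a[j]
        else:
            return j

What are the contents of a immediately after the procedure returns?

pivot = a[0] = 4; i = -1, j = 10
j→9 (a[9]=-1≤4), i→0 (a[0]=4≥4); i<j, swap → [-1, -5, 0, 1, 2, -6, -4, 5, -3, 4]
j→8 (a[8]=-3≤4), i→7 (a[7]=5≥4); i<j, swap → [-1, -5, 0, 1, 2, -6, -4, -3, 5, 4]
j→7, i→8; i≥j, return j=7. a = [-1, -5, 0, 1, 2, -6, -4, -3, 5, 4]

[-1, -5, 0, 1, 2, -6, -4, -3, 5, 4]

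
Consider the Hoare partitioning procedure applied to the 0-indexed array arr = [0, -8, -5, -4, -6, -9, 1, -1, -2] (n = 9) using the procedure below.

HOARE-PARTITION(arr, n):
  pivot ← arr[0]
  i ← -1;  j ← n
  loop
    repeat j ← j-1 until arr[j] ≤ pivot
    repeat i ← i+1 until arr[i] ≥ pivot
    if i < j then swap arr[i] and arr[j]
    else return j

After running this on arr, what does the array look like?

[-2, -8, -5, -4, -6, -9, -1, 1, 0]

pivot=0
j stops at 8 (-2), i stops at 0 (0); swap ⇒ [-2, -8, -5, -4, -6, -9, 1, -1, 0]
j stops at 7 (-1), i stops at 6 (1); swap ⇒ [-2, -8, -5, -4, -6, -9, -1, 1, 0]
j stops at 6, i stops at 7; i≥j ⇒ return 6. arr=[-2, -8, -5, -4, -6, -9, -1, 1, 0]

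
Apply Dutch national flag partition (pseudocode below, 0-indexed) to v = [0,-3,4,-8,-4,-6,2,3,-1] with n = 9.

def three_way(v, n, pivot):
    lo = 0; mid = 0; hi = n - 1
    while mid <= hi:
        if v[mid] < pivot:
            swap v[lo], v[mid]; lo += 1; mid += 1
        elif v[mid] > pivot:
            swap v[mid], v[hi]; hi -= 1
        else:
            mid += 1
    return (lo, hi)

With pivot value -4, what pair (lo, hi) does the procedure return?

(2, 2)

pivot = -4; lo=0, mid=0, hi=8
v[mid]=0>-4: swap v[0],v[8]; hi=7 → [-1,-3,4,-8,-4,-6,2,3,0]
v[mid]=-1>-4: swap v[0],v[7]; hi=6 → [3,-3,4,-8,-4,-6,2,-1,0]
v[mid]=3>-4: swap v[0],v[6]; hi=5 → [2,-3,4,-8,-4,-6,3,-1,0]
v[mid]=2>-4: swap v[0],v[5]; hi=4 → [-6,-3,4,-8,-4,2,3,-1,0]
v[mid]=-6<-4: swap v[0],v[0]; lo=1,mid=1 → [-6,-3,4,-8,-4,2,3,-1,0]
v[mid]=-3>-4: swap v[1],v[4]; hi=3 → [-6,-4,4,-8,-3,2,3,-1,0]
v[mid]=-4=-4: mid=2
v[mid]=4>-4: swap v[2],v[3]; hi=2 → [-6,-4,-8,4,-3,2,3,-1,0]
v[mid]=-8<-4: swap v[1],v[2]; lo=2,mid=3 → [-6,-8,-4,4,-3,2,3,-1,0]
end: lo=2, hi=2; v = [-6,-8,-4,4,-3,2,3,-1,0]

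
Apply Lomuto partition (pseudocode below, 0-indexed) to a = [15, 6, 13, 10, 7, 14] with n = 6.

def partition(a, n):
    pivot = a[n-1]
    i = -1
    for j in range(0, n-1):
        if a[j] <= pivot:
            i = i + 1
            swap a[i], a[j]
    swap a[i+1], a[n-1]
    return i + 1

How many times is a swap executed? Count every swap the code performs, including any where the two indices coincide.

5

pivot = a[5] = 14; i = -1
j=0: a[0]=15 > 14 → no swap
j=1: a[1]=6 ≤ 14 → i=0, swap a[0],a[1] → [6, 15, 13, 10, 7, 14]
j=2: a[2]=13 ≤ 14 → i=1, swap a[1],a[2] → [6, 13, 15, 10, 7, 14]
j=3: a[3]=10 ≤ 14 → i=2, swap a[2],a[3] → [6, 13, 10, 15, 7, 14]
j=4: a[4]=7 ≤ 14 → i=3, swap a[3],a[4] → [6, 13, 10, 7, 15, 14]
final swap a[4],a[5] → [6, 13, 10, 7, 14, 15]; return 4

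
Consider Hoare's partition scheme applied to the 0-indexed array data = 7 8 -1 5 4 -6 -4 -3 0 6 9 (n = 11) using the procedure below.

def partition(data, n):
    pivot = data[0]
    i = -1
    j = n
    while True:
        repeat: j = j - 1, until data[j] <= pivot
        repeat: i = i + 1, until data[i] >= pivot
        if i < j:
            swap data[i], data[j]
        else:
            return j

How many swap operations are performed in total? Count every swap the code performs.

pivot = data[0] = 7; i = -1, j = 11
j→9 (data[9]=6≤7), i→0 (data[0]=7≥7); i<j, swap → 6 8 -1 5 4 -6 -4 -3 0 7 9
j→8 (data[8]=0≤7), i→1 (data[1]=8≥7); i<j, swap → 6 0 -1 5 4 -6 -4 -3 8 7 9
j→7, i→8; i≥j, return j=7. data = 6 0 -1 5 4 -6 -4 -3 8 7 9

2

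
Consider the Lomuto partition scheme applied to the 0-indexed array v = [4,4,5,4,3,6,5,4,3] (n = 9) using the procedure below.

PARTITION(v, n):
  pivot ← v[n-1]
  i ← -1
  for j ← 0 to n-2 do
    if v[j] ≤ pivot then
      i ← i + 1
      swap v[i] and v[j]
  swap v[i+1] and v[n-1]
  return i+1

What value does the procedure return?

1

pivot = v[8] = 3; i = -1
j=0: v[0]=4 > 3 → no swap
j=1: v[1]=4 > 3 → no swap
j=2: v[2]=5 > 3 → no swap
j=3: v[3]=4 > 3 → no swap
j=4: v[4]=3 ≤ 3 → i=0, swap v[0],v[4] → [3,4,5,4,4,6,5,4,3]
j=5: v[5]=6 > 3 → no swap
j=6: v[6]=5 > 3 → no swap
j=7: v[7]=4 > 3 → no swap
final swap v[1],v[8] → [3,3,5,4,4,6,5,4,4]; return 1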